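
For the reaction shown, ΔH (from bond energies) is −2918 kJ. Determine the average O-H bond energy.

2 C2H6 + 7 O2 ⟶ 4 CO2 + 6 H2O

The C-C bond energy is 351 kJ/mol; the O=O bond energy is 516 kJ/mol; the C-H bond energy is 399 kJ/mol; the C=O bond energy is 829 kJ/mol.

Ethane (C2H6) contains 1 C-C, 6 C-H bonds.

D(O-H) ≈ 449 kJ/mol

Let D be the O-H bond energy.
Σ(broken) = 2×351 + 12×399 + 7×516 = 9102
Σ(formed) = 8×829 + 12×D = 6632 + 12D
ΔH = Σ(broken) − Σ(formed) = (9102) − (6632 + 12D) = +2470 − 12D
Setting this equal to −2918 kJ gives 12D = 5388, so D = 449 kJ/mol.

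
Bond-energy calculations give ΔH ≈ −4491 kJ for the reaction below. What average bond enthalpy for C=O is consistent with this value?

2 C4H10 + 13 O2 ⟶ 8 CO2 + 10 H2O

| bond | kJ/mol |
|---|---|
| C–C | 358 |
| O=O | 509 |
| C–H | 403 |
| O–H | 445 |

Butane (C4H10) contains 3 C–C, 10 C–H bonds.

D(C=O) ≈ 776 kJ/mol

Let D be the C=O bond energy.
Σ(broken) = 6×358 + 20×403 + 13×509 = 16825
Σ(formed) = 16×D + 20×445 = 8900 + 16D
ΔH = Σ(broken) − Σ(formed) = (16825) − (8900 + 16D) = +7925 − 16D
Setting this equal to −4491 kJ gives 16D = 12416, so D = 776 kJ/mol.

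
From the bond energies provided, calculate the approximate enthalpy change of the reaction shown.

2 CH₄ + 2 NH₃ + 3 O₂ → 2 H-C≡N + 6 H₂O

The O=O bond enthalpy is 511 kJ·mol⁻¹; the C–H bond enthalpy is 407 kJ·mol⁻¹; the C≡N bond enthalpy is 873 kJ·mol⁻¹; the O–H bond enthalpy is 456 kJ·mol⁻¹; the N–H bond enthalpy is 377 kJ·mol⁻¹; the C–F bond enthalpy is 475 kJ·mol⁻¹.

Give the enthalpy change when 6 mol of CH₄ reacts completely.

Bonds broken (reactants):
  C–H: 8 × 407 = 3256
  N–H: 6 × 377 = 2262
  O=O: 3 × 511 = 1533
  Σ(broken) = 7051 kJ
Bonds formed (products):
  C≡N: 2 × 873 = 1746
  C–H: 2 × 407 = 814
  O–H: 12 × 456 = 5472
  Σ(formed) = 8032 kJ
ΔH = Σ(broken) − Σ(formed) = 7051 − 8032 = −981 kJ
For 3× the reaction as written: 3 × (−981) = −2943 kJ

ΔH = −2943 kJ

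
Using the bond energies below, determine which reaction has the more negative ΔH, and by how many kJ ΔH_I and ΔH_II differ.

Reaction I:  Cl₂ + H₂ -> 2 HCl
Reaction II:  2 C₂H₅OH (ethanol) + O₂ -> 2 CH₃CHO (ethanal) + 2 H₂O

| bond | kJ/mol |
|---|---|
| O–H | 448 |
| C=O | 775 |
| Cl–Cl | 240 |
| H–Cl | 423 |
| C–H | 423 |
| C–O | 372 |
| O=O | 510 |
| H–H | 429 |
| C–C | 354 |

Reaction I:
  Bonds broken (reactants):
    Cl–Cl: 1 × 240 = 240
    H–H: 1 × 429 = 429
    Σ(broken) = 669 kJ
  Bonds formed (products):
    H–Cl: 2 × 423 = 846
    Σ(formed) = 846 kJ
  ΔH_I = 669 − 846 = −177 kJ
Reaction II:
  Bonds broken (reactants):
    C–C: 2 × 354 = 708
    C–H: 10 × 423 = 4230
    C–O: 2 × 372 = 744
    O–H: 2 × 448 = 896
    O=O: 1 × 510 = 510
    Σ(broken) = 7088 kJ
  Bonds formed (products):
    C–C: 2 × 354 = 708
    C–H: 8 × 423 = 3384
    C=O: 2 × 775 = 1550
    O–H: 4 × 448 = 1792
    Σ(formed) = 7434 kJ
  ΔH_II = 7088 − 7434 = −346 kJ
ΔH_I − ΔH_II = +169 kJ, so reaction II has the more negative ΔH; |ΔH_I − ΔH_II| = 169 kJ.

Reaction II, by 169 kJ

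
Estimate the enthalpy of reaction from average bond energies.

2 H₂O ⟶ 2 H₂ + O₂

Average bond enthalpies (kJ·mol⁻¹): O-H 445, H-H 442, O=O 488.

Bonds broken (reactants):
  O-H: 4 × 445 = 1780
  Σ(broken) = 1780 kJ
Bonds formed (products):
  H-H: 2 × 442 = 884
  O=O: 1 × 488 = 488
  Σ(formed) = 1372 kJ
ΔH = Σ(broken) − Σ(formed) = 1780 − 1372 = +408 kJ

ΔH ≈ +408 kJ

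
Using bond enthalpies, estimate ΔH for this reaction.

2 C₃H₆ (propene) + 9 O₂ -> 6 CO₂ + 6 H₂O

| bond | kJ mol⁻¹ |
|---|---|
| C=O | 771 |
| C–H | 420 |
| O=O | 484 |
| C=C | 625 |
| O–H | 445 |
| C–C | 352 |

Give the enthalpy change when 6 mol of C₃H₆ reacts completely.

Bonds broken (reactants):
  C–C: 2 × 352 = 704
  C–H: 12 × 420 = 5040
  C=C: 2 × 625 = 1250
  O=O: 9 × 484 = 4356
  Σ(broken) = 11350 kJ
Bonds formed (products):
  C=O: 12 × 771 = 9252
  O–H: 12 × 445 = 5340
  Σ(formed) = 14592 kJ
ΔH = Σ(broken) − Σ(formed) = 11350 − 14592 = −3242 kJ
For 3× the reaction as written: 3 × (−3242) = −9726 kJ

ΔH = −9726 kJ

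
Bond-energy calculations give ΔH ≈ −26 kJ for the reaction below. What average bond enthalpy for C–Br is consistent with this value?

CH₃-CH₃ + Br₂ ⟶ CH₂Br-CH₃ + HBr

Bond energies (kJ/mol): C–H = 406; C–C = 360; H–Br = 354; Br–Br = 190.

Let D be the C–Br bond energy.
Σ(broken) = 1×190 + 1×360 + 6×406 = 2986
Σ(formed) = 1×D + 1×360 + 5×406 + 1×354 = 2744 + D
ΔH = Σ(broken) − Σ(formed) = (2986) − (2744 + D) = +242 − D
Setting this equal to −26 kJ gives D = 268 kJ/mol.

D(C–Br) ≈ 268 kJ/mol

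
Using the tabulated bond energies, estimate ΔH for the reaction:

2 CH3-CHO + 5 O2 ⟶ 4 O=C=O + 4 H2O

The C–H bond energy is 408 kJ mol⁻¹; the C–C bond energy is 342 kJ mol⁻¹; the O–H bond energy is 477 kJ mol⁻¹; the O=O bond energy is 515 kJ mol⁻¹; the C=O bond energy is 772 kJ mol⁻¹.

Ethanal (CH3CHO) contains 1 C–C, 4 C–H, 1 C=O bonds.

ΔH ≈ −1925 kJ

Bonds broken (reactants):
  C–C: 2 × 342 = 684
  C–H: 8 × 408 = 3264
  C=O: 2 × 772 = 1544
  O=O: 5 × 515 = 2575
  Σ(broken) = 8067 kJ
Bonds formed (products):
  C=O: 8 × 772 = 6176
  O–H: 8 × 477 = 3816
  Σ(formed) = 9992 kJ
ΔH = Σ(broken) − Σ(formed) = 8067 − 9992 = −1925 kJ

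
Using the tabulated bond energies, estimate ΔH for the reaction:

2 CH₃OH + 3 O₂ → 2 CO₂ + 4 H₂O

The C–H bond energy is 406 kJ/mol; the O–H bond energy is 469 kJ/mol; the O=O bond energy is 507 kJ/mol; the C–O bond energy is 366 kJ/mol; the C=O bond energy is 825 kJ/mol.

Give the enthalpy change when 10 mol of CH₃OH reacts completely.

Bonds broken (reactants):
  C–H: 6 × 406 = 2436
  C–O: 2 × 366 = 732
  O–H: 2 × 469 = 938
  O=O: 3 × 507 = 1521
  Σ(broken) = 5627 kJ
Bonds formed (products):
  C=O: 4 × 825 = 3300
  O–H: 8 × 469 = 3752
  Σ(formed) = 7052 kJ
ΔH = Σ(broken) − Σ(formed) = 5627 − 7052 = −1425 kJ
For 5× the reaction as written: 5 × (−1425) = −7125 kJ

ΔH = −7125 kJ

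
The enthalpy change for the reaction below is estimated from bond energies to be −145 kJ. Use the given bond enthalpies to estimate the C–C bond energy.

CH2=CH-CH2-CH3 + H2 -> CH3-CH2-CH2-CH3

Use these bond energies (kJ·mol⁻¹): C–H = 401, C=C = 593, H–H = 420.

D(C–C) ≈ 356 kJ/mol

Let D be the C–C bond energy.
Σ(broken) = 2×D + 8×401 + 1×593 + 1×420 = 4221 + 2D
Σ(formed) = 3×D + 10×401 = 4010 + 3D
ΔH = Σ(broken) − Σ(formed) = (4221 + 2D) − (4010 + 3D) = +211 − D
Setting this equal to −145 kJ gives D = 356 kJ/mol.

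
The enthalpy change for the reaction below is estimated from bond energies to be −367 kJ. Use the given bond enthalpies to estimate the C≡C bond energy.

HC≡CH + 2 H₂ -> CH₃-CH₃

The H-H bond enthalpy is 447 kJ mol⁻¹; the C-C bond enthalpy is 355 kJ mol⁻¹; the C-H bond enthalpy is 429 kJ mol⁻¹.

D(C≡C) ≈ 810 kJ/mol

Let D be the C≡C bond energy.
Σ(broken) = 1×D + 2×429 + 2×447 = 1752 + D
Σ(formed) = 1×355 + 6×429 = 2929
ΔH = Σ(broken) − Σ(formed) = (1752 + D) − (2929) = −1177 + D
Setting this equal to −367 kJ gives D = 810 kJ/mol.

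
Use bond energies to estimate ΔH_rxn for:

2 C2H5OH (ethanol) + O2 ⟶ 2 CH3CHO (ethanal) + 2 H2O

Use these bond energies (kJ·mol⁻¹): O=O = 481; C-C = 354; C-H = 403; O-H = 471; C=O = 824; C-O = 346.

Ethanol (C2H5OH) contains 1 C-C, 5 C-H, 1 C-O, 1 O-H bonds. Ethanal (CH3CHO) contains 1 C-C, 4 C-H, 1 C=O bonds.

ΔH ≈ −611 kJ

Bonds broken (reactants):
  C-C: 2 × 354 = 708
  C-H: 10 × 403 = 4030
  C-O: 2 × 346 = 692
  O-H: 2 × 471 = 942
  O=O: 1 × 481 = 481
  Σ(broken) = 6853 kJ
Bonds formed (products):
  C-C: 2 × 354 = 708
  C-H: 8 × 403 = 3224
  C=O: 2 × 824 = 1648
  O-H: 4 × 471 = 1884
  Σ(formed) = 7464 kJ
ΔH = Σ(broken) − Σ(formed) = 6853 − 7464 = −611 kJ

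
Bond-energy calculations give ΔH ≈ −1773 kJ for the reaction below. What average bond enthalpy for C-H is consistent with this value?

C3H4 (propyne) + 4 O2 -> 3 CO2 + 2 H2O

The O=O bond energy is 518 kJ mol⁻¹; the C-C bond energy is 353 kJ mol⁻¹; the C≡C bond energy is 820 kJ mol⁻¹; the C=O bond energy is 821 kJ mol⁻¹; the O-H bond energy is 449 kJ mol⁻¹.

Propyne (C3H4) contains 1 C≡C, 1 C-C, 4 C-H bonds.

D(C-H) ≈ 426 kJ/mol

Let D be the C-H bond energy.
Σ(broken) = 1×820 + 1×353 + 4×D + 4×518 = 3245 + 4D
Σ(formed) = 6×821 + 4×449 = 6722
ΔH = Σ(broken) − Σ(formed) = (3245 + 4D) − (6722) = −3477 + 4D
Setting this equal to −1773 kJ gives 4D = 1704, so D = 426 kJ/mol.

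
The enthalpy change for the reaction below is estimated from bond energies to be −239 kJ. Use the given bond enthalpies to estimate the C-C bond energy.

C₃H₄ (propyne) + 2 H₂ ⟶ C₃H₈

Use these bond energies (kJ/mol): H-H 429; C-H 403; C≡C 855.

Let D be the C-C bond energy.
Σ(broken) = 1×855 + 1×D + 4×403 + 2×429 = 3325 + D
Σ(formed) = 2×D + 8×403 = 3224 + 2D
ΔH = Σ(broken) − Σ(formed) = (3325 + D) − (3224 + 2D) = +101 − D
Setting this equal to −239 kJ gives D = 340 kJ/mol.

D(C-C) ≈ 340 kJ/mol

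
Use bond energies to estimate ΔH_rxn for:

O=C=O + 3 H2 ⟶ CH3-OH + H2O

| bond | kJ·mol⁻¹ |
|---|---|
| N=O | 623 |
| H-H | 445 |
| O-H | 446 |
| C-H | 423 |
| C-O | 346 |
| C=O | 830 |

Bonds broken (reactants):
  C=O: 2 × 830 = 1660
  H-H: 3 × 445 = 1335
  Σ(broken) = 2995 kJ
Bonds formed (products):
  C-H: 3 × 423 = 1269
  C-O: 1 × 346 = 346
  O-H: 3 × 446 = 1338
  Σ(formed) = 2953 kJ
ΔH = Σ(broken) − Σ(formed) = 2995 − 2953 = +42 kJ

ΔH ≈ +42 kJ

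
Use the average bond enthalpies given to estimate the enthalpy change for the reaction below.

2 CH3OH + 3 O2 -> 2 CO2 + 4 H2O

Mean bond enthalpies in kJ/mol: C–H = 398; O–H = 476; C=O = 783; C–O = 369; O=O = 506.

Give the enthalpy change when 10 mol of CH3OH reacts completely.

Bonds broken (reactants):
  C–H: 6 × 398 = 2388
  C–O: 2 × 369 = 738
  O–H: 2 × 476 = 952
  O=O: 3 × 506 = 1518
  Σ(broken) = 5596 kJ
Bonds formed (products):
  C=O: 4 × 783 = 3132
  O–H: 8 × 476 = 3808
  Σ(formed) = 6940 kJ
ΔH = Σ(broken) − Σ(formed) = 5596 − 6940 = −1344 kJ
For 5× the reaction as written: 5 × (−1344) = −6720 kJ

ΔH = −6720 kJ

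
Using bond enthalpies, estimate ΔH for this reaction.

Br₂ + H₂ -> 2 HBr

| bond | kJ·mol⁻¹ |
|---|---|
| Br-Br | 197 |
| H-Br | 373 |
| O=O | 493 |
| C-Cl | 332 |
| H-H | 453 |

Bonds broken (reactants):
  Br-Br: 1 × 197 = 197
  H-H: 1 × 453 = 453
  Σ(broken) = 650 kJ
Bonds formed (products):
  H-Br: 2 × 373 = 746
  Σ(formed) = 746 kJ
ΔH = Σ(broken) − Σ(formed) = 650 − 746 = −96 kJ

ΔH ≈ −96 kJ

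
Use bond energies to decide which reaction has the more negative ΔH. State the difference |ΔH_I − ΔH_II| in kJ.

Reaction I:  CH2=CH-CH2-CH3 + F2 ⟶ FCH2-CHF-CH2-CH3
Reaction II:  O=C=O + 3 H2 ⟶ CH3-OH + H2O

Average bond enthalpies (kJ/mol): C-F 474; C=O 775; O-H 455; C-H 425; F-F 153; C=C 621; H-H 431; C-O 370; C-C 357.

Reaction I, by 364 kJ

Reaction I:
  Bonds broken (reactants):
    C-C: 2 × 357 = 714
    C-H: 8 × 425 = 3400
    C=C: 1 × 621 = 621
    F-F: 1 × 153 = 153
    Σ(broken) = 4888 kJ
  Bonds formed (products):
    C-C: 3 × 357 = 1071
    C-F: 2 × 474 = 948
    C-H: 8 × 425 = 3400
    Σ(formed) = 5419 kJ
  ΔH_I = 4888 − 5419 = −531 kJ
Reaction II:
  Bonds broken (reactants):
    C=O: 2 × 775 = 1550
    H-H: 3 × 431 = 1293
    Σ(broken) = 2843 kJ
  Bonds formed (products):
    C-H: 3 × 425 = 1275
    C-O: 1 × 370 = 370
    O-H: 3 × 455 = 1365
    Σ(formed) = 3010 kJ
  ΔH_II = 2843 − 3010 = −167 kJ
ΔH_I − ΔH_II = −364 kJ, so reaction I has the more negative ΔH; |ΔH_I − ΔH_II| = 364 kJ.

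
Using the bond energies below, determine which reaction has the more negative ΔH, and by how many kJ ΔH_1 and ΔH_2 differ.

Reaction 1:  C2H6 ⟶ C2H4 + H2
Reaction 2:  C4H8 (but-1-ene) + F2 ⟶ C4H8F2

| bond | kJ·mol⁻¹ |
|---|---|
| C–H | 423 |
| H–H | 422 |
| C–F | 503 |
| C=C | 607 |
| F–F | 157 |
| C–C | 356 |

Reaction 1:
  Bonds broken (reactants):
    C–C: 1 × 356 = 356
    C–H: 6 × 423 = 2538
    Σ(broken) = 2894 kJ
  Bonds formed (products):
    C–H: 4 × 423 = 1692
    C=C: 1 × 607 = 607
    H–H: 1 × 422 = 422
    Σ(formed) = 2721 kJ
  ΔH_1 = 2894 − 2721 = +173 kJ
Reaction 2:
  Bonds broken (reactants):
    C–C: 2 × 356 = 712
    C–H: 8 × 423 = 3384
    C=C: 1 × 607 = 607
    F–F: 1 × 157 = 157
    Σ(broken) = 4860 kJ
  Bonds formed (products):
    C–C: 3 × 356 = 1068
    C–F: 2 × 503 = 1006
    C–H: 8 × 423 = 3384
    Σ(formed) = 5458 kJ
  ΔH_2 = 4860 − 5458 = −598 kJ
ΔH_1 − ΔH_2 = +771 kJ, so reaction 2 has the more negative ΔH; |ΔH_1 − ΔH_2| = 771 kJ.

Reaction 2, by 771 kJ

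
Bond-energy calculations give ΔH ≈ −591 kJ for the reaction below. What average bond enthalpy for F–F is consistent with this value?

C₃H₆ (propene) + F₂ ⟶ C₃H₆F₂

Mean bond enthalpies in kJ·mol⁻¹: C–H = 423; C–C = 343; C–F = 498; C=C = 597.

D(F–F) ≈ 151 kJ/mol

Let D be the F–F bond energy.
Σ(broken) = 1×343 + 6×423 + 1×597 + 1×D = 3478 + D
Σ(formed) = 2×343 + 2×498 + 6×423 = 4220
ΔH = Σ(broken) − Σ(formed) = (3478 + D) − (4220) = −742 + D
Setting this equal to −591 kJ gives D = 151 kJ/mol.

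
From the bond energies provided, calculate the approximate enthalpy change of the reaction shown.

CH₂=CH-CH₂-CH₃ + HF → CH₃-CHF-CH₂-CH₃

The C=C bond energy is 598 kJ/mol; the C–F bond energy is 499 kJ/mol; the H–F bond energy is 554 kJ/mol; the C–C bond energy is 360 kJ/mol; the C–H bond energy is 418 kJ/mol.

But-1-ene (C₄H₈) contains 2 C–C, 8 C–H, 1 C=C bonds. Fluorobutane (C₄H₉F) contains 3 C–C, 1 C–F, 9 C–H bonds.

ΔH ≈ −125 kJ

Bonds broken (reactants):
  C–C: 2 × 360 = 720
  C–H: 8 × 418 = 3344
  C=C: 1 × 598 = 598
  H–F: 1 × 554 = 554
  Σ(broken) = 5216 kJ
Bonds formed (products):
  C–C: 3 × 360 = 1080
  C–F: 1 × 499 = 499
  C–H: 9 × 418 = 3762
  Σ(formed) = 5341 kJ
ΔH = Σ(broken) − Σ(formed) = 5216 − 5341 = −125 kJ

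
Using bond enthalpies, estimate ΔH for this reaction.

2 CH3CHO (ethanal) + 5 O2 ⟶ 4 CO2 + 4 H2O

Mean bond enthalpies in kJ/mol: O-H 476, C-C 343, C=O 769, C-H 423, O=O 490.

ΔH ≈ −1902 kJ

Bonds broken (reactants):
  C-C: 2 × 343 = 686
  C-H: 8 × 423 = 3384
  C=O: 2 × 769 = 1538
  O=O: 5 × 490 = 2450
  Σ(broken) = 8058 kJ
Bonds formed (products):
  C=O: 8 × 769 = 6152
  O-H: 8 × 476 = 3808
  Σ(formed) = 9960 kJ
ΔH = Σ(broken) − Σ(formed) = 8058 − 9960 = −1902 kJ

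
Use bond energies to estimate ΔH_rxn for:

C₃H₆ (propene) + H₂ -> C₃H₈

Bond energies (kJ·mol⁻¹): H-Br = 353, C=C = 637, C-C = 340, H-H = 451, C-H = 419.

Bonds broken (reactants):
  C-C: 1 × 340 = 340
  C-H: 6 × 419 = 2514
  C=C: 1 × 637 = 637
  H-H: 1 × 451 = 451
  Σ(broken) = 3942 kJ
Bonds formed (products):
  C-C: 2 × 340 = 680
  C-H: 8 × 419 = 3352
  Σ(formed) = 4032 kJ
ΔH = Σ(broken) − Σ(formed) = 3942 − 4032 = −90 kJ

ΔH ≈ −90 kJ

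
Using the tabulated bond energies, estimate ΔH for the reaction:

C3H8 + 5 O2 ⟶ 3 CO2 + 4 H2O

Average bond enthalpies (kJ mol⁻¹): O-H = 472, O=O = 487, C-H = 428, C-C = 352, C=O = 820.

ΔH ≈ −2133 kJ

Bonds broken (reactants):
  C-C: 2 × 352 = 704
  C-H: 8 × 428 = 3424
  O=O: 5 × 487 = 2435
  Σ(broken) = 6563 kJ
Bonds formed (products):
  C=O: 6 × 820 = 4920
  O-H: 8 × 472 = 3776
  Σ(formed) = 8696 kJ
ΔH = Σ(broken) − Σ(formed) = 6563 − 8696 = −2133 kJ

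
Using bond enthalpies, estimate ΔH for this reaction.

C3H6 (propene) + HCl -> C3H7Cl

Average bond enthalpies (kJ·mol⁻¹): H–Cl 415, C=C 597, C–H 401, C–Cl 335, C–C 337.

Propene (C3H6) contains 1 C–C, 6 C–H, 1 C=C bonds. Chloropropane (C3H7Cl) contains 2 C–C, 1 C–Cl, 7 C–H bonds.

ΔH ≈ −61 kJ

Bonds broken (reactants):
  C–C: 1 × 337 = 337
  C–H: 6 × 401 = 2406
  C=C: 1 × 597 = 597
  H–Cl: 1 × 415 = 415
  Σ(broken) = 3755 kJ
Bonds formed (products):
  C–C: 2 × 337 = 674
  C–Cl: 1 × 335 = 335
  C–H: 7 × 401 = 2807
  Σ(formed) = 3816 kJ
ΔH = Σ(broken) − Σ(formed) = 3755 − 3816 = −61 kJ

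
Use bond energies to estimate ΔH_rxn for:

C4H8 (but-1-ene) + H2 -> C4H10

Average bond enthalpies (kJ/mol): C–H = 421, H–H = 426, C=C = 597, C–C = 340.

Bonds broken (reactants):
  C–C: 2 × 340 = 680
  C–H: 8 × 421 = 3368
  C=C: 1 × 597 = 597
  H–H: 1 × 426 = 426
  Σ(broken) = 5071 kJ
Bonds formed (products):
  C–C: 3 × 340 = 1020
  C–H: 10 × 421 = 4210
  Σ(formed) = 5230 kJ
ΔH = Σ(broken) − Σ(formed) = 5071 − 5230 = −159 kJ

ΔH ≈ −159 kJ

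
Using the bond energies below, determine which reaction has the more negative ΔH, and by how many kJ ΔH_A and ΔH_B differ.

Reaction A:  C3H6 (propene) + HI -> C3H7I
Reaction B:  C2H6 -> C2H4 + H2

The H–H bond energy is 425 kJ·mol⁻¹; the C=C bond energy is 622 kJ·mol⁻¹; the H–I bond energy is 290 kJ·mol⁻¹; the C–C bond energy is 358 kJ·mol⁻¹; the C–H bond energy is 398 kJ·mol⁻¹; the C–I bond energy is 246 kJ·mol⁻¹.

Reaction A:
  Bonds broken (reactants):
    C–C: 1 × 358 = 358
    C–H: 6 × 398 = 2388
    C=C: 1 × 622 = 622
    H–I: 1 × 290 = 290
    Σ(broken) = 3658 kJ
  Bonds formed (products):
    C–C: 2 × 358 = 716
    C–H: 7 × 398 = 2786
    C–I: 1 × 246 = 246
    Σ(formed) = 3748 kJ
  ΔH_A = 3658 − 3748 = −90 kJ
Reaction B:
  Bonds broken (reactants):
    C–C: 1 × 358 = 358
    C–H: 6 × 398 = 2388
    Σ(broken) = 2746 kJ
  Bonds formed (products):
    C–H: 4 × 398 = 1592
    C=C: 1 × 622 = 622
    H–H: 1 × 425 = 425
    Σ(formed) = 2639 kJ
  ΔH_B = 2746 − 2639 = +107 kJ
ΔH_A − ΔH_B = −197 kJ, so reaction A has the more negative ΔH; |ΔH_A − ΔH_B| = 197 kJ.

Reaction A, by 197 kJ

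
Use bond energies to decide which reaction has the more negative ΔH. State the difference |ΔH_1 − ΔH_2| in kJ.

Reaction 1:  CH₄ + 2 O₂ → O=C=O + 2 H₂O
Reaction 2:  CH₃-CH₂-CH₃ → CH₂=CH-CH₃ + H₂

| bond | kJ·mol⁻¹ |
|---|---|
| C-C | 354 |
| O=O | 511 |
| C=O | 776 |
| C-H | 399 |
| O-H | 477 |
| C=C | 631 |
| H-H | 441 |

Reaction 1:
  Bonds broken (reactants):
    C-H: 4 × 399 = 1596
    O=O: 2 × 511 = 1022
    Σ(broken) = 2618 kJ
  Bonds formed (products):
    C=O: 2 × 776 = 1552
    O-H: 4 × 477 = 1908
    Σ(formed) = 3460 kJ
  ΔH_1 = 2618 − 3460 = −842 kJ
Reaction 2:
  Bonds broken (reactants):
    C-C: 2 × 354 = 708
    C-H: 8 × 399 = 3192
    Σ(broken) = 3900 kJ
  Bonds formed (products):
    C-C: 1 × 354 = 354
    C-H: 6 × 399 = 2394
    C=C: 1 × 631 = 631
    H-H: 1 × 441 = 441
    Σ(formed) = 3820 kJ
  ΔH_2 = 3900 − 3820 = +80 kJ
ΔH_1 − ΔH_2 = −922 kJ, so reaction 1 has the more negative ΔH; |ΔH_1 − ΔH_2| = 922 kJ.

Reaction 1, by 922 kJ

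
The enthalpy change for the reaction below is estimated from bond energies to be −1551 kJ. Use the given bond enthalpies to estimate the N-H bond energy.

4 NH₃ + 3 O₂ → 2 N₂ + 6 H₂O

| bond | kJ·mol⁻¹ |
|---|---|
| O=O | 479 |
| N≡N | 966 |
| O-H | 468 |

Let D be the N-H bond energy.
Σ(broken) = 12×D + 3×479 = 1437 + 12D
Σ(formed) = 2×966 + 12×468 = 7548
ΔH = Σ(broken) − Σ(formed) = (1437 + 12D) − (7548) = −6111 + 12D
Setting this equal to −1551 kJ gives 12D = 4560, so D = 380 kJ/mol.

D(N-H) ≈ 380 kJ/mol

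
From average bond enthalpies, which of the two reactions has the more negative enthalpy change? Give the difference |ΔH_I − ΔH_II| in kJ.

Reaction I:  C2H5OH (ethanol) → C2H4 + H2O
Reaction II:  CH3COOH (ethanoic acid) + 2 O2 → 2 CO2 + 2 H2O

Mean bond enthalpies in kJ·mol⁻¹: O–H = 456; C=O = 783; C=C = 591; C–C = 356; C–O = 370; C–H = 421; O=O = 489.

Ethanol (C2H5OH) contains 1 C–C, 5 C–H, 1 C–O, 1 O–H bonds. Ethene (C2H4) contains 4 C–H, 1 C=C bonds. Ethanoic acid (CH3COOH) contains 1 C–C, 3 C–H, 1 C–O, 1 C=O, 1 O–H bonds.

Reaction I:
  Bonds broken (reactants):
    C–C: 1 × 356 = 356
    C–H: 5 × 421 = 2105
    C–O: 1 × 370 = 370
    O–H: 1 × 456 = 456
    Σ(broken) = 3287 kJ
  Bonds formed (products):
    C–H: 4 × 421 = 1684
    C=C: 1 × 591 = 591
    O–H: 2 × 456 = 912
    Σ(formed) = 3187 kJ
  ΔH_I = 3287 − 3187 = +100 kJ
Reaction II:
  Bonds broken (reactants):
    C–C: 1 × 356 = 356
    C–H: 3 × 421 = 1263
    C–O: 1 × 370 = 370
    C=O: 1 × 783 = 783
    O–H: 1 × 456 = 456
    O=O: 2 × 489 = 978
    Σ(broken) = 4206 kJ
  Bonds formed (products):
    C=O: 4 × 783 = 3132
    O–H: 4 × 456 = 1824
    Σ(formed) = 4956 kJ
  ΔH_II = 4206 − 4956 = −750 kJ
ΔH_I − ΔH_II = +850 kJ, so reaction II has the more negative ΔH; |ΔH_I − ΔH_II| = 850 kJ.

Reaction II, by 850 kJ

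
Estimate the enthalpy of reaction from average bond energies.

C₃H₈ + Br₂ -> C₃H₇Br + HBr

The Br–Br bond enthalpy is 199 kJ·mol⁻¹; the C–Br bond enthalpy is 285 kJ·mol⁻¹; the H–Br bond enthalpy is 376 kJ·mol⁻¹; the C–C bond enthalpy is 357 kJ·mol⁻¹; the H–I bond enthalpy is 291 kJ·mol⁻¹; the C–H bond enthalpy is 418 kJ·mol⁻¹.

Bonds broken (reactants):
  Br–Br: 1 × 199 = 199
  C–C: 2 × 357 = 714
  C–H: 8 × 418 = 3344
  Σ(broken) = 4257 kJ
Bonds formed (products):
  C–Br: 1 × 285 = 285
  C–C: 2 × 357 = 714
  C–H: 7 × 418 = 2926
  H–Br: 1 × 376 = 376
  Σ(formed) = 4301 kJ
ΔH = Σ(broken) − Σ(formed) = 4257 − 4301 = −44 kJ

ΔH ≈ −44 kJ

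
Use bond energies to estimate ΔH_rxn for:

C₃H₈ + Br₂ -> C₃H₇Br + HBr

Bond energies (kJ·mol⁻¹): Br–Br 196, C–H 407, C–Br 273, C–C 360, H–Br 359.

ΔH ≈ −29 kJ

Bonds broken (reactants):
  Br–Br: 1 × 196 = 196
  C–C: 2 × 360 = 720
  C–H: 8 × 407 = 3256
  Σ(broken) = 4172 kJ
Bonds formed (products):
  C–Br: 1 × 273 = 273
  C–C: 2 × 360 = 720
  C–H: 7 × 407 = 2849
  H–Br: 1 × 359 = 359
  Σ(formed) = 4201 kJ
ΔH = Σ(broken) − Σ(formed) = 4172 − 4201 = −29 kJ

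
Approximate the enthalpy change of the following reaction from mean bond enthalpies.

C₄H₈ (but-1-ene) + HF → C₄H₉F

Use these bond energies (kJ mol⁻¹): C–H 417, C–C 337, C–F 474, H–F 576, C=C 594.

ΔH ≈ −58 kJ

Bonds broken (reactants):
  C–C: 2 × 337 = 674
  C–H: 8 × 417 = 3336
  C=C: 1 × 594 = 594
  H–F: 1 × 576 = 576
  Σ(broken) = 5180 kJ
Bonds formed (products):
  C–C: 3 × 337 = 1011
  C–F: 1 × 474 = 474
  C–H: 9 × 417 = 3753
  Σ(formed) = 5238 kJ
ΔH = Σ(broken) − Σ(formed) = 5180 − 5238 = −58 kJ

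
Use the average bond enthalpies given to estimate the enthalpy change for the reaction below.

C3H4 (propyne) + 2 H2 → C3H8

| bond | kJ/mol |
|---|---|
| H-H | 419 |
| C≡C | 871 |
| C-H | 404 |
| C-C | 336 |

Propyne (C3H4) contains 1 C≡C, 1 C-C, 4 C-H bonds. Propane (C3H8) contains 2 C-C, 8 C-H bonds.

ΔH ≈ −243 kJ

Bonds broken (reactants):
  C≡C: 1 × 871 = 871
  C-C: 1 × 336 = 336
  C-H: 4 × 404 = 1616
  H-H: 2 × 419 = 838
  Σ(broken) = 3661 kJ
Bonds formed (products):
  C-C: 2 × 336 = 672
  C-H: 8 × 404 = 3232
  Σ(formed) = 3904 kJ
ΔH = Σ(broken) − Σ(formed) = 3661 − 3904 = −243 kJ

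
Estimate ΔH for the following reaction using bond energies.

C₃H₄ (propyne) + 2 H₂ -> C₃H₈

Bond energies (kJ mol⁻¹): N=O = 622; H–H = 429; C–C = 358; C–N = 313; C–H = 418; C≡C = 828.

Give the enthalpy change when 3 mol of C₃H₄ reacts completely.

ΔH = −1032 kJ

Bonds broken (reactants):
  C≡C: 1 × 828 = 828
  C–C: 1 × 358 = 358
  C–H: 4 × 418 = 1672
  H–H: 2 × 429 = 858
  Σ(broken) = 3716 kJ
Bonds formed (products):
  C–C: 2 × 358 = 716
  C–H: 8 × 418 = 3344
  Σ(formed) = 4060 kJ
ΔH = Σ(broken) − Σ(formed) = 3716 − 4060 = −344 kJ
For 3× the reaction as written: 3 × (−344) = −1032 kJ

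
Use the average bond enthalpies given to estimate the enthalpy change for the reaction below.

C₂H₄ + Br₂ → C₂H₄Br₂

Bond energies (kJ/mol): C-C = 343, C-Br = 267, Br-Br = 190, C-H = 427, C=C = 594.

Bonds broken (reactants):
  Br-Br: 1 × 190 = 190
  C-H: 4 × 427 = 1708
  C=C: 1 × 594 = 594
  Σ(broken) = 2492 kJ
Bonds formed (products):
  C-Br: 2 × 267 = 534
  C-C: 1 × 343 = 343
  C-H: 4 × 427 = 1708
  Σ(formed) = 2585 kJ
ΔH = Σ(broken) − Σ(formed) = 2492 − 2585 = −93 kJ

ΔH ≈ −93 kJ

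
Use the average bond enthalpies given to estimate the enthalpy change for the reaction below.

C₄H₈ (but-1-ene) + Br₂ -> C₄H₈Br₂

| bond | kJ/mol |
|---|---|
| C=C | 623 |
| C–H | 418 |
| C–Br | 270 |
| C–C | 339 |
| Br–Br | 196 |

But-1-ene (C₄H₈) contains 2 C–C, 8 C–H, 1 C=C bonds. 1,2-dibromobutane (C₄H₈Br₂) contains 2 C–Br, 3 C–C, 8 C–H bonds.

Bonds broken (reactants):
  Br–Br: 1 × 196 = 196
  C–C: 2 × 339 = 678
  C–H: 8 × 418 = 3344
  C=C: 1 × 623 = 623
  Σ(broken) = 4841 kJ
Bonds formed (products):
  C–Br: 2 × 270 = 540
  C–C: 3 × 339 = 1017
  C–H: 8 × 418 = 3344
  Σ(formed) = 4901 kJ
ΔH = Σ(broken) − Σ(formed) = 4841 − 4901 = −60 kJ

ΔH ≈ −60 kJ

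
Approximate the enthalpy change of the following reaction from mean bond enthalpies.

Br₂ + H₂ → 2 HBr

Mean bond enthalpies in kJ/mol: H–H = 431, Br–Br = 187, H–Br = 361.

ΔH ≈ −104 kJ

Bonds broken (reactants):
  Br–Br: 1 × 187 = 187
  H–H: 1 × 431 = 431
  Σ(broken) = 618 kJ
Bonds formed (products):
  H–Br: 2 × 361 = 722
  Σ(formed) = 722 kJ
ΔH = Σ(broken) − Σ(formed) = 618 − 722 = −104 kJ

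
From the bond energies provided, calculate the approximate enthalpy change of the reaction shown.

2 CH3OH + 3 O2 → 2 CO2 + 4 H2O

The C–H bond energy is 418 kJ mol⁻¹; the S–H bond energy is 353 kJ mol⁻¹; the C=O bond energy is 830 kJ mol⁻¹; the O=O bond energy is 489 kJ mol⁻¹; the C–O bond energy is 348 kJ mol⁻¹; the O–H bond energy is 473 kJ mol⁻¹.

ΔH ≈ −1487 kJ

Bonds broken (reactants):
  C–H: 6 × 418 = 2508
  C–O: 2 × 348 = 696
  O–H: 2 × 473 = 946
  O=O: 3 × 489 = 1467
  Σ(broken) = 5617 kJ
Bonds formed (products):
  C=O: 4 × 830 = 3320
  O–H: 8 × 473 = 3784
  Σ(formed) = 7104 kJ
ΔH = Σ(broken) − Σ(formed) = 5617 − 7104 = −1487 kJ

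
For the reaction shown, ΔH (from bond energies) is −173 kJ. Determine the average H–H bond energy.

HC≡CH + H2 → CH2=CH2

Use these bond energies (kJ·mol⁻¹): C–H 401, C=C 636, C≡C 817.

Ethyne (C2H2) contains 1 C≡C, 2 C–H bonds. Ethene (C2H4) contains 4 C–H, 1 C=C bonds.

D(H–H) ≈ 448 kJ/mol

Let D be the H–H bond energy.
Σ(broken) = 1×817 + 2×401 + 1×D = 1619 + D
Σ(formed) = 4×401 + 1×636 = 2240
ΔH = Σ(broken) − Σ(formed) = (1619 + D) − (2240) = −621 + D
Setting this equal to −173 kJ gives D = 448 kJ/mol.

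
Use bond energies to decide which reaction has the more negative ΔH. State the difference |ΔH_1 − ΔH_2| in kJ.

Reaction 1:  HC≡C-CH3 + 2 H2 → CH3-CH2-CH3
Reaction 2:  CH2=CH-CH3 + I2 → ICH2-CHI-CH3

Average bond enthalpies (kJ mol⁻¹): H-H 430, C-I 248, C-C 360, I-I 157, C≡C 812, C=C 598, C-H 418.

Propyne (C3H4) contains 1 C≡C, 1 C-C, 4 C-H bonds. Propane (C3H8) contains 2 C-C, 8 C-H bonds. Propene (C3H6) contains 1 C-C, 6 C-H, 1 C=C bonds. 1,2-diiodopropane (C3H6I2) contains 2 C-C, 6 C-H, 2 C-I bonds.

Reaction 1:
  Bonds broken (reactants):
    C≡C: 1 × 812 = 812
    C-C: 1 × 360 = 360
    C-H: 4 × 418 = 1672
    H-H: 2 × 430 = 860
    Σ(broken) = 3704 kJ
  Bonds formed (products):
    C-C: 2 × 360 = 720
    C-H: 8 × 418 = 3344
    Σ(formed) = 4064 kJ
  ΔH_1 = 3704 − 4064 = −360 kJ
Reaction 2:
  Bonds broken (reactants):
    C-C: 1 × 360 = 360
    C-H: 6 × 418 = 2508
    C=C: 1 × 598 = 598
    I-I: 1 × 157 = 157
    Σ(broken) = 3623 kJ
  Bonds formed (products):
    C-C: 2 × 360 = 720
    C-H: 6 × 418 = 2508
    C-I: 2 × 248 = 496
    Σ(formed) = 3724 kJ
  ΔH_2 = 3623 − 3724 = −101 kJ
ΔH_1 − ΔH_2 = −259 kJ, so reaction 1 has the more negative ΔH; |ΔH_1 − ΔH_2| = 259 kJ.

Reaction 1, by 259 kJ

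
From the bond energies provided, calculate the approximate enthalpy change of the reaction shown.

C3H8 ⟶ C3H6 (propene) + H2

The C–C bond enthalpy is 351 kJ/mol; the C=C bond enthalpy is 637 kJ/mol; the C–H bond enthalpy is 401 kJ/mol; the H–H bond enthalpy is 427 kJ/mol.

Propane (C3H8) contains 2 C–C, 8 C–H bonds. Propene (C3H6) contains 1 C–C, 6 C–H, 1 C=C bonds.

ΔH ≈ +89 kJ

Bonds broken (reactants):
  C–C: 2 × 351 = 702
  C–H: 8 × 401 = 3208
  Σ(broken) = 3910 kJ
Bonds formed (products):
  C–C: 1 × 351 = 351
  C–H: 6 × 401 = 2406
  C=C: 1 × 637 = 637
  H–H: 1 × 427 = 427
  Σ(formed) = 3821 kJ
ΔH = Σ(broken) − Σ(formed) = 3910 − 3821 = +89 kJ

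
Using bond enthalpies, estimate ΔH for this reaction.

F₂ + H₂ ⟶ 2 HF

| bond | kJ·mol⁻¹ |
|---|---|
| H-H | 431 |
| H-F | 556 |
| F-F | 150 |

ΔH ≈ −531 kJ

Bonds broken (reactants):
  F-F: 1 × 150 = 150
  H-H: 1 × 431 = 431
  Σ(broken) = 581 kJ
Bonds formed (products):
  H-F: 2 × 556 = 1112
  Σ(formed) = 1112 kJ
ΔH = Σ(broken) − Σ(formed) = 581 − 1112 = −531 kJ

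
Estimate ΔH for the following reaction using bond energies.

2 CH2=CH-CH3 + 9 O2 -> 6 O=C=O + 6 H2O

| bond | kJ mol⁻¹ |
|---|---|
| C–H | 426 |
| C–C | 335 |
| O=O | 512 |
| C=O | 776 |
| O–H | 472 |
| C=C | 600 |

ΔH ≈ −3386 kJ

Bonds broken (reactants):
  C–C: 2 × 335 = 670
  C–H: 12 × 426 = 5112
  C=C: 2 × 600 = 1200
  O=O: 9 × 512 = 4608
  Σ(broken) = 11590 kJ
Bonds formed (products):
  C=O: 12 × 776 = 9312
  O–H: 12 × 472 = 5664
  Σ(formed) = 14976 kJ
ΔH = Σ(broken) − Σ(formed) = 11590 − 14976 = −3386 kJ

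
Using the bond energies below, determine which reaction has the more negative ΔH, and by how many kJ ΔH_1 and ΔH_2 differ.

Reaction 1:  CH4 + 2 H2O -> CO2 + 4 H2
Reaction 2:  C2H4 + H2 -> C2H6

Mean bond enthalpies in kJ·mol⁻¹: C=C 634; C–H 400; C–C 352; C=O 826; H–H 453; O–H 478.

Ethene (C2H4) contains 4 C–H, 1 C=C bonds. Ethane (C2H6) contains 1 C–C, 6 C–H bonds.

Reaction 1:
  Bonds broken (reactants):
    C–H: 4 × 400 = 1600
    O–H: 4 × 478 = 1912
    Σ(broken) = 3512 kJ
  Bonds formed (products):
    C=O: 2 × 826 = 1652
    H–H: 4 × 453 = 1812
    Σ(formed) = 3464 kJ
  ΔH_1 = 3512 − 3464 = +48 kJ
Reaction 2:
  Bonds broken (reactants):
    C–H: 4 × 400 = 1600
    C=C: 1 × 634 = 634
    H–H: 1 × 453 = 453
    Σ(broken) = 2687 kJ
  Bonds formed (products):
    C–C: 1 × 352 = 352
    C–H: 6 × 400 = 2400
    Σ(formed) = 2752 kJ
  ΔH_2 = 2687 − 2752 = −65 kJ
ΔH_1 − ΔH_2 = +113 kJ, so reaction 2 has the more negative ΔH; |ΔH_1 − ΔH_2| = 113 kJ.

Reaction 2, by 113 kJ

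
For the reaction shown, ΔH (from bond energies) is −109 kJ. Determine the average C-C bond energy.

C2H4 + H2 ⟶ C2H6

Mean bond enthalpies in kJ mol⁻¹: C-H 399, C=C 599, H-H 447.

Let D be the C-C bond energy.
Σ(broken) = 4×399 + 1×599 + 1×447 = 2642
Σ(formed) = 1×D + 6×399 = 2394 + D
ΔH = Σ(broken) − Σ(formed) = (2642) − (2394 + D) = +248 − D
Setting this equal to −109 kJ gives D = 357 kJ/mol.

D(C-C) ≈ 357 kJ/mol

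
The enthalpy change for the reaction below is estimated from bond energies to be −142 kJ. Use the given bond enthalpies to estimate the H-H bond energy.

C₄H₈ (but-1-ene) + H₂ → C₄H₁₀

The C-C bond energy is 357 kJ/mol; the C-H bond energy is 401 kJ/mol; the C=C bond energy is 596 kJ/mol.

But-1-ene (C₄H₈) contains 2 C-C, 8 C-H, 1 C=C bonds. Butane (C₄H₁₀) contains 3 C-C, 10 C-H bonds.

D(H-H) ≈ 421 kJ/mol

Let D be the H-H bond energy.
Σ(broken) = 2×357 + 8×401 + 1×596 + 1×D = 4518 + D
Σ(formed) = 3×357 + 10×401 = 5081
ΔH = Σ(broken) − Σ(formed) = (4518 + D) − (5081) = −563 + D
Setting this equal to −142 kJ gives D = 421 kJ/mol.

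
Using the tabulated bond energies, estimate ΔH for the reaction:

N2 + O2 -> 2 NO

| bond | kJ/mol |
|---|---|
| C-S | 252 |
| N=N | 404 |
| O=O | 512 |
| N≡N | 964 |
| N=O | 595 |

Bonds broken (reactants):
  N≡N: 1 × 964 = 964
  O=O: 1 × 512 = 512
  Σ(broken) = 1476 kJ
Bonds formed (products):
  N=O: 2 × 595 = 1190
  Σ(formed) = 1190 kJ
ΔH = Σ(broken) − Σ(formed) = 1476 − 1190 = +286 kJ

ΔH ≈ +286 kJ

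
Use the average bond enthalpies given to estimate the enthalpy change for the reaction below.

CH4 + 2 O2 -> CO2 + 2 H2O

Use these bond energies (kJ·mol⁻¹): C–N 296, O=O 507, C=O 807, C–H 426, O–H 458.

ΔH ≈ −728 kJ

Bonds broken (reactants):
  C–H: 4 × 426 = 1704
  O=O: 2 × 507 = 1014
  Σ(broken) = 2718 kJ
Bonds formed (products):
  C=O: 2 × 807 = 1614
  O–H: 4 × 458 = 1832
  Σ(formed) = 3446 kJ
ΔH = Σ(broken) − Σ(formed) = 2718 − 3446 = −728 kJ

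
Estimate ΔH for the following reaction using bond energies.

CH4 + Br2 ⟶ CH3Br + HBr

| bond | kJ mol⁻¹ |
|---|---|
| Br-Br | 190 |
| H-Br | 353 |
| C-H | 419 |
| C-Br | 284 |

Bonds broken (reactants):
  Br-Br: 1 × 190 = 190
  C-H: 4 × 419 = 1676
  Σ(broken) = 1866 kJ
Bonds formed (products):
  C-Br: 1 × 284 = 284
  C-H: 3 × 419 = 1257
  H-Br: 1 × 353 = 353
  Σ(formed) = 1894 kJ
ΔH = Σ(broken) − Σ(formed) = 1866 − 1894 = −28 kJ

ΔH ≈ −28 kJ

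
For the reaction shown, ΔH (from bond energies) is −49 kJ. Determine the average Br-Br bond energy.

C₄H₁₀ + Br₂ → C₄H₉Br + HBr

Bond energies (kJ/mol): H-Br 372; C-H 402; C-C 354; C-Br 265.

D(Br-Br) ≈ 186 kJ/mol

Let D be the Br-Br bond energy.
Σ(broken) = 1×D + 3×354 + 10×402 = 5082 + D
Σ(formed) = 1×265 + 3×354 + 9×402 + 1×372 = 5317
ΔH = Σ(broken) − Σ(formed) = (5082 + D) − (5317) = −235 + D
Setting this equal to −49 kJ gives D = 186 kJ/mol.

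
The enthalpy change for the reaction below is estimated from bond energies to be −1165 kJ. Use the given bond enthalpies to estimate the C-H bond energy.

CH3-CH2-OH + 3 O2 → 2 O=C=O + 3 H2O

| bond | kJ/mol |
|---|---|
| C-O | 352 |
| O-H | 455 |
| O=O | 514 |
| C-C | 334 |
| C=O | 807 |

D(C-H) ≈ 422 kJ/mol

Let D be the C-H bond energy.
Σ(broken) = 1×334 + 5×D + 1×352 + 1×455 + 3×514 = 2683 + 5D
Σ(formed) = 4×807 + 6×455 = 5958
ΔH = Σ(broken) − Σ(formed) = (2683 + 5D) − (5958) = −3275 + 5D
Setting this equal to −1165 kJ gives 5D = 2110, so D = 422 kJ/mol.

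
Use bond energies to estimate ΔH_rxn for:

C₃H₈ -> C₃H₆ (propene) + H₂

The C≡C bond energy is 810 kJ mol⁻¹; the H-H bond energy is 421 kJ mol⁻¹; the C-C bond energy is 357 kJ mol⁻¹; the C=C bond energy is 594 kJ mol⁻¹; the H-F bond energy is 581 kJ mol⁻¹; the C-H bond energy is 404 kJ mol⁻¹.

ΔH ≈ +150 kJ

Bonds broken (reactants):
  C-C: 2 × 357 = 714
  C-H: 8 × 404 = 3232
  Σ(broken) = 3946 kJ
Bonds formed (products):
  C-C: 1 × 357 = 357
  C-H: 6 × 404 = 2424
  C=C: 1 × 594 = 594
  H-H: 1 × 421 = 421
  Σ(formed) = 3796 kJ
ΔH = Σ(broken) − Σ(formed) = 3946 − 3796 = +150 kJ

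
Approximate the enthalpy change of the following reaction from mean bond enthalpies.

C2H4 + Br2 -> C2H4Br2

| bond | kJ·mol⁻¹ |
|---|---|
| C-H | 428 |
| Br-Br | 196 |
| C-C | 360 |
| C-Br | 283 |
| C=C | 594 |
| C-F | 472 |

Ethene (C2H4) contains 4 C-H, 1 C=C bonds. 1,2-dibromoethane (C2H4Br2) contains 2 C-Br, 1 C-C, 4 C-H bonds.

Bonds broken (reactants):
  Br-Br: 1 × 196 = 196
  C-H: 4 × 428 = 1712
  C=C: 1 × 594 = 594
  Σ(broken) = 2502 kJ
Bonds formed (products):
  C-Br: 2 × 283 = 566
  C-C: 1 × 360 = 360
  C-H: 4 × 428 = 1712
  Σ(formed) = 2638 kJ
ΔH = Σ(broken) − Σ(formed) = 2502 − 2638 = −136 kJ

ΔH ≈ −136 kJ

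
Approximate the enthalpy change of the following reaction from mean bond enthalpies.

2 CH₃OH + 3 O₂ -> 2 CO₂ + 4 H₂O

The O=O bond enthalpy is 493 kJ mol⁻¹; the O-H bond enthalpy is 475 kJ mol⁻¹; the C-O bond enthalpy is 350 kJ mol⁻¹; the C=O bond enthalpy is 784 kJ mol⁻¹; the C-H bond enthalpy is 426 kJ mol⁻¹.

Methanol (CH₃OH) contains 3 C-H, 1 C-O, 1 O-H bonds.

Bonds broken (reactants):
  C-H: 6 × 426 = 2556
  C-O: 2 × 350 = 700
  O-H: 2 × 475 = 950
  O=O: 3 × 493 = 1479
  Σ(broken) = 5685 kJ
Bonds formed (products):
  C=O: 4 × 784 = 3136
  O-H: 8 × 475 = 3800
  Σ(formed) = 6936 kJ
ΔH = Σ(broken) − Σ(formed) = 5685 − 6936 = −1251 kJ

ΔH ≈ −1251 kJ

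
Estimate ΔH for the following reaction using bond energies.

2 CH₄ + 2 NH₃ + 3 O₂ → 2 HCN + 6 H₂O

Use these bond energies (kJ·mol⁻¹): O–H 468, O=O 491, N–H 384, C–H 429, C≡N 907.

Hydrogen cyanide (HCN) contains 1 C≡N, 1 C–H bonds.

Bonds broken (reactants):
  C–H: 8 × 429 = 3432
  N–H: 6 × 384 = 2304
  O=O: 3 × 491 = 1473
  Σ(broken) = 7209 kJ
Bonds formed (products):
  C≡N: 2 × 907 = 1814
  C–H: 2 × 429 = 858
  O–H: 12 × 468 = 5616
  Σ(formed) = 8288 kJ
ΔH = Σ(broken) − Σ(formed) = 7209 − 8288 = −1079 kJ

ΔH ≈ −1079 kJ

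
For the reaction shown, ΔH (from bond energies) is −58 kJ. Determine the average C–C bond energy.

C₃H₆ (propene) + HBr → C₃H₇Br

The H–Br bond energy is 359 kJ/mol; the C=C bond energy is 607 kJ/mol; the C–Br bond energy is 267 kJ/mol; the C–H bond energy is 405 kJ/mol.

D(C–C) ≈ 352 kJ/mol

Let D be the C–C bond energy.
Σ(broken) = 1×D + 6×405 + 1×607 + 1×359 = 3396 + D
Σ(formed) = 1×267 + 2×D + 7×405 = 3102 + 2D
ΔH = Σ(broken) − Σ(formed) = (3396 + D) − (3102 + 2D) = +294 − D
Setting this equal to −58 kJ gives D = 352 kJ/mol.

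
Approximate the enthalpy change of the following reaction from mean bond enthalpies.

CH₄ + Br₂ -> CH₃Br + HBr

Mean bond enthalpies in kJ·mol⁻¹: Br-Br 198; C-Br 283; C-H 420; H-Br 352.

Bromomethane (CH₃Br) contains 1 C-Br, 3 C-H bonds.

Bonds broken (reactants):
  Br-Br: 1 × 198 = 198
  C-H: 4 × 420 = 1680
  Σ(broken) = 1878 kJ
Bonds formed (products):
  C-Br: 1 × 283 = 283
  C-H: 3 × 420 = 1260
  H-Br: 1 × 352 = 352
  Σ(formed) = 1895 kJ
ΔH = Σ(broken) − Σ(formed) = 1878 − 1895 = −17 kJ

ΔH ≈ −17 kJ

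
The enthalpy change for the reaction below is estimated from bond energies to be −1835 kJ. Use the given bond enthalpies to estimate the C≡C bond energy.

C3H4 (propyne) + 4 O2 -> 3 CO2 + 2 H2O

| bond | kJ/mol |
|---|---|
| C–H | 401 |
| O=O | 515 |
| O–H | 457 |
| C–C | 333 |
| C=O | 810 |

D(C≡C) ≈ 856 kJ/mol

Let D be the C≡C bond energy.
Σ(broken) = 1×D + 1×333 + 4×401 + 4×515 = 3997 + D
Σ(formed) = 6×810 + 4×457 = 6688
ΔH = Σ(broken) − Σ(formed) = (3997 + D) − (6688) = −2691 + D
Setting this equal to −1835 kJ gives D = 856 kJ/mol.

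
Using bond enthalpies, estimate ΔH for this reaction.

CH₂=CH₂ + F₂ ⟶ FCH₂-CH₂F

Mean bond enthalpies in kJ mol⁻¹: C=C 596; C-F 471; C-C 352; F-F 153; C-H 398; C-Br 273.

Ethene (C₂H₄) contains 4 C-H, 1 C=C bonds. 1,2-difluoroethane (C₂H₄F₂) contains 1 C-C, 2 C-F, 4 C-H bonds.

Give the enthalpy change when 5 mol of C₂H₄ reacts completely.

Bonds broken (reactants):
  C-H: 4 × 398 = 1592
  C=C: 1 × 596 = 596
  F-F: 1 × 153 = 153
  Σ(broken) = 2341 kJ
Bonds formed (products):
  C-C: 1 × 352 = 352
  C-F: 2 × 471 = 942
  C-H: 4 × 398 = 1592
  Σ(formed) = 2886 kJ
ΔH = Σ(broken) − Σ(formed) = 2341 − 2886 = −545 kJ
For 5× the reaction as written: 5 × (−545) = −2725 kJ

ΔH = −2725 kJ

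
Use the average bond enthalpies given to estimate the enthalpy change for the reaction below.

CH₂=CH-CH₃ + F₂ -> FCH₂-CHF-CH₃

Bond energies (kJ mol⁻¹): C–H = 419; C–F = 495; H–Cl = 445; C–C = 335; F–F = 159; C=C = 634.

ΔH ≈ −532 kJ

Bonds broken (reactants):
  C–C: 1 × 335 = 335
  C–H: 6 × 419 = 2514
  C=C: 1 × 634 = 634
  F–F: 1 × 159 = 159
  Σ(broken) = 3642 kJ
Bonds formed (products):
  C–C: 2 × 335 = 670
  C–F: 2 × 495 = 990
  C–H: 6 × 419 = 2514
  Σ(formed) = 4174 kJ
ΔH = Σ(broken) − Σ(formed) = 3642 − 4174 = −532 kJ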